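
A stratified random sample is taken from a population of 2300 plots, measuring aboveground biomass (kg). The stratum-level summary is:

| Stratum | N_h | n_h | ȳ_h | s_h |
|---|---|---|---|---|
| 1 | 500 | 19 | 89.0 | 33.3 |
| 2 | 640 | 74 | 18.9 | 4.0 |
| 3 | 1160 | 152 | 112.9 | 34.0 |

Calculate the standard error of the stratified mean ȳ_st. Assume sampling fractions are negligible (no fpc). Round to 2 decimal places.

SE(ȳ_st) ≈ 2.17

V̂(ȳ_st) = Σ W_h² s_h²/n_h, with W_h = N_h/N and N = 2300:
  stratum 1: (500/2300)²·33.3²/19 = 2.75816
  stratum 2: (640/2300)²·4.0²/74 = 0.0167414
  stratum 3: (1160/2300)²·34.0²/152 = 1.93453
V̂(ȳ_st) = 4.70943
SE(ȳ_st) = √4.70943 = 2.17012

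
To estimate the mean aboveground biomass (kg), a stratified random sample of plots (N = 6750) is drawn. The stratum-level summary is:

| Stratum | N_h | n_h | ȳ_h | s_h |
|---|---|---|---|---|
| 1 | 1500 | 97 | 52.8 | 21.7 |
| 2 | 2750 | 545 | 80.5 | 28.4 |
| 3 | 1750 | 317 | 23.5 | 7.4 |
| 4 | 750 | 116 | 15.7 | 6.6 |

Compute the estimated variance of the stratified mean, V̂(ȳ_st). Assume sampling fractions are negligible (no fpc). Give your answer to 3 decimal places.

V̂(ȳ_st) ≈ 0.502

V̂(ȳ_st) = Σ W_h² s_h²/n_h, with W_h = N_h/N and N = 6750:
  stratum 1: (1500/6750)²·21.7²/97 = 0.23973
  stratum 2: (2750/6750)²·28.4²/545 = 0.245639
  stratum 3: (1750/6750)²·7.4²/317 = 0.0116111
  stratum 4: (750/6750)²·6.6²/116 = 0.00463602
V̂(ȳ_st) = 0.501617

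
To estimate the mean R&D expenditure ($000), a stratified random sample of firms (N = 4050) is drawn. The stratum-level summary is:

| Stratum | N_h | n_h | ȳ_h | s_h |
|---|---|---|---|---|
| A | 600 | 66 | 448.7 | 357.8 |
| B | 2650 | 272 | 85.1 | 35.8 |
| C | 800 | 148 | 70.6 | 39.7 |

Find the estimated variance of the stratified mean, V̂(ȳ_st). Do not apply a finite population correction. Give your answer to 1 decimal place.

V̂(ȳ_st) ≈ 45.0

V̂(ȳ_st) = Σ W_h² s_h²/n_h, with W_h = N_h/N and N = 4050:
  stratum A: (600/4050)²·357.8²/66 = 42.5725
  stratum B: (2650/4050)²·35.8²/272 = 2.01734
  stratum C: (800/4050)²·39.7²/148 = 0.415517
V̂(ȳ_st) = 45.0054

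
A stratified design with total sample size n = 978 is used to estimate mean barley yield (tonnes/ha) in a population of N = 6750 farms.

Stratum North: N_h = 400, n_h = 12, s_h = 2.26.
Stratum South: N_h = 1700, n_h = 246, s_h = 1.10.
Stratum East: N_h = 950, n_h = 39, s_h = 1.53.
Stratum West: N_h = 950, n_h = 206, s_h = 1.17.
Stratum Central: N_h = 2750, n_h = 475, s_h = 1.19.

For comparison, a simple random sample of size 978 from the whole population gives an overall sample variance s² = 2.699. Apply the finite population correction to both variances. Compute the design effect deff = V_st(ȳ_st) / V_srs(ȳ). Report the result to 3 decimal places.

deff ≈ 1.428

V̂(ȳ_st) = Σ W_h² (1 − n_h/N_h) s_h²/n_h, with W_h = N_h/N and N = 6750:
  stratum North: (400/6750)²·(1 − 12/400)·2.26²/12 = 0.00144984
  stratum South: (1700/6750)²·(1 − 246/1700)·1.10²/246 = 0.000266843
  stratum East: (950/6750)²·(1 − 39/950)·1.53²/39 = 0.00114013
  stratum West: (950/6750)²·(1 − 206/950)·1.17²/206 = 0.000103085
  stratum Central: (2750/6750)²·(1 − 475/2750)·1.19²/475 = 0.000409361
V_st = 0.00336925
V_srs = (1 − 978/6750)·2.699/978 = 0.00235986
deff = V_st / V_srs = 0.00336925/0.00235986 = 1.4277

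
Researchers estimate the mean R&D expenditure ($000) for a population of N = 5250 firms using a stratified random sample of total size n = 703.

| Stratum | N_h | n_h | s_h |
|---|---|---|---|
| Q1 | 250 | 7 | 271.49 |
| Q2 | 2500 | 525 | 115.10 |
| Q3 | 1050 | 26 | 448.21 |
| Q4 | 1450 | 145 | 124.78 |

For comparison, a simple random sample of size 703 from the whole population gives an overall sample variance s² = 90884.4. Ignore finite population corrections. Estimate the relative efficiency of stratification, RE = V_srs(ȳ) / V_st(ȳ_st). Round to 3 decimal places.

RE ≈ 0.373

V̂(ȳ_st) = Σ W_h² s_h²/n_h, with W_h = N_h/N and N = 5250:
  stratum Q1: (250/5250)²·271.49²/7 = 23.8765
  stratum Q2: (2500/5250)²·115.10²/525 = 5.72206
  stratum Q3: (1050/5250)²·448.21²/26 = 309.065
  stratum Q4: (1450/5250)²·124.78²/145 = 8.19105
V_st = 346.855
V_srs = s²/n = 90884.4/703 = 129.281
Relative efficiency = V_srs / V_st = 129.281/346.855 = 0.3727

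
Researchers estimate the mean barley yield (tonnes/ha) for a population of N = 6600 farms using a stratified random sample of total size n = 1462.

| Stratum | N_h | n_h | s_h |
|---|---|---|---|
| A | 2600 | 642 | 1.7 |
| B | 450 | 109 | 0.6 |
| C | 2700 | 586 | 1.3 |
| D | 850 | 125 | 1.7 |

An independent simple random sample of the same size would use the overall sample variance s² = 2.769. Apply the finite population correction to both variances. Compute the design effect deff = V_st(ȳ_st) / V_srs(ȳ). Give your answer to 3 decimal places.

V̂(ȳ_st) = Σ W_h² (1 − n_h/N_h) s_h²/n_h, with W_h = N_h/N and N = 6600:
  stratum A: (2600/6600)²·(1 − 642/2600)·1.7²/642 = 0.000526091
  stratum B: (450/6600)²·(1 − 109/450)·0.6²/109 = 1.16347e-05
  stratum C: (2700/6600)²·(1 − 586/2700)·1.3²/586 = 0.000377894
  stratum D: (850/6600)²·(1 − 125/850)·1.7²/125 = 0.000327082
V_st = 0.0012427
V_srs = (1 − 1462/6600)·2.769/1462 = 0.00147444
deff = V_st / V_srs = 0.0012427/0.00147444 = 0.8428

deff ≈ 0.843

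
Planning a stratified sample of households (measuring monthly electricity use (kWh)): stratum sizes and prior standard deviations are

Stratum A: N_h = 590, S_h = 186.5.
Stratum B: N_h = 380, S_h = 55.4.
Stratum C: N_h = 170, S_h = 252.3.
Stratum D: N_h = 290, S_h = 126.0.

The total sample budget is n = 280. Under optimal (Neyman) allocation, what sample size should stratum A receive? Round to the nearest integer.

146

Neyman allocation: n_h = n · N_h S_h / Σ N_i S_i, with n = 280.
  stratum A: N_h·S_h = 590·186.5 = 110035.00
  stratum B: N_h·S_h = 380·55.4 = 21052.00
  stratum C: N_h·S_h = 170·252.3 = 42891.00
  stratum D: N_h·S_h = 290·126.0 = 36540.00
Σ N_h S_h = 210518.00
n for stratum A = 280·110035.00/210518.00 = 146.352 → 146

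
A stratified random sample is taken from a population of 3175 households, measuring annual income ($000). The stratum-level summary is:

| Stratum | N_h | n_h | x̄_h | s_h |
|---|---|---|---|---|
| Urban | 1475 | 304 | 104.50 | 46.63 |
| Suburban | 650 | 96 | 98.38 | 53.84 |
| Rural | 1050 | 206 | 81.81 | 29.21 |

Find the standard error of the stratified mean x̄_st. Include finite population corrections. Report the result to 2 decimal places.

SE(x̄_st) ≈ 1.63

V̂(x̄_st) = Σ W_h² (1 − n_h/N_h) s_h²/n_h, with W_h = N_h/N and N = 3175:
  stratum Urban: (1475/3175)²·(1 − 304/1475)·46.63²/304 = 1.22552
  stratum Suburban: (650/3175)²·(1 − 96/650)·53.84²/96 = 1.07864
  stratum Rural: (1050/3175)²·(1 − 206/1050)·29.21²/206 = 0.364116
V̂(x̄_st) = 2.66827
SE(x̄_st) = √2.66827 = 1.63348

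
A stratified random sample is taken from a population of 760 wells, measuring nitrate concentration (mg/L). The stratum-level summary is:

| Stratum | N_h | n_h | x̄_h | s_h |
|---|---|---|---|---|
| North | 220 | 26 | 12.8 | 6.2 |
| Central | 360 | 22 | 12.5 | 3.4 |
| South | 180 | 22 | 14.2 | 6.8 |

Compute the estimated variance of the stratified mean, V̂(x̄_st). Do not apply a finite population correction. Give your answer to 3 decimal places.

V̂(x̄_st) = Σ W_h² s_h²/n_h, with W_h = N_h/N and N = 760:
  stratum North: (220/760)²·6.2²/26 = 0.123888
  stratum Central: (360/760)²·3.4²/22 = 0.1179
  stratum South: (180/760)²·6.8²/22 = 0.1179
V̂(x̄_st) = 0.359687

V̂(x̄_st) ≈ 0.360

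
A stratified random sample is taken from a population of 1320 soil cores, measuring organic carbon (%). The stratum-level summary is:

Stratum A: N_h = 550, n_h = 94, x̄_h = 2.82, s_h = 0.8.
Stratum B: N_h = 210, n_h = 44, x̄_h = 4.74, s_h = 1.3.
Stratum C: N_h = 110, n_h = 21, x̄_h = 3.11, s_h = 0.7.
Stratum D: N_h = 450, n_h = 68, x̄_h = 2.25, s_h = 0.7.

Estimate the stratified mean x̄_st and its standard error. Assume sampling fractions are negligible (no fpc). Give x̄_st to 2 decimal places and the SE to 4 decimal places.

x̄_st ≈ 2.96, SE ≈ 0.0562

x̄_st = Σ W_h x̄_h = (550·2.82 + 210·4.74 + 110·3.11 + 450·2.25)/1320 = 2.95530
V̂(x̄_st) = Σ W_h² s_h²/n_h, with W_h = N_h/N and N = 1320:
  stratum A: (550/1320)²·0.8²/94 = 0.00118203
  stratum B: (210/1320)²·1.3²/44 = 0.000972131
  stratum C: (110/1320)²·0.7²/21 = 0.000162037
  stratum D: (450/1320)²·0.7²/68 = 0.000837461
V̂(x̄_st) = 0.00315366
SE(x̄_st) = √0.00315366 = 0.0561575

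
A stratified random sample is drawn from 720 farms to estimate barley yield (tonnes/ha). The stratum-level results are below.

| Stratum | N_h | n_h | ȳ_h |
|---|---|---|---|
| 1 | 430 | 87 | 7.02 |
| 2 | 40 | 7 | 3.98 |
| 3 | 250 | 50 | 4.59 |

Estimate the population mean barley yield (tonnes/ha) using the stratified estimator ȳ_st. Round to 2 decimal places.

ȳ_st ≈ 6.01

N = Σ N_h = 720. Stratum weights W_h = N_h/N.
ȳ_st = (430·7.02 + 40·3.98 + 250·4.59) / 720 = 6.0074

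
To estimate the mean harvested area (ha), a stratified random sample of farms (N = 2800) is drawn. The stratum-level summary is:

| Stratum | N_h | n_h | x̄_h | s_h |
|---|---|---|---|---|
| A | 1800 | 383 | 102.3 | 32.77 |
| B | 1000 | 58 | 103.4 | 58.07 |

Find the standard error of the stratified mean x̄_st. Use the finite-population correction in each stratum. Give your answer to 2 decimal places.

SE(x̄_st) ≈ 2.81

V̂(x̄_st) = Σ W_h² (1 − n_h/N_h) s_h²/n_h, with W_h = N_h/N and N = 2800:
  stratum A: (1800/2800)²·(1 − 383/1800)·32.77²/383 = 0.91218
  stratum B: (1000/2800)²·(1 − 58/1000)·58.07²/58 = 6.98571
V̂(x̄_st) = 7.89789
SE(x̄_st) = √7.89789 = 2.81032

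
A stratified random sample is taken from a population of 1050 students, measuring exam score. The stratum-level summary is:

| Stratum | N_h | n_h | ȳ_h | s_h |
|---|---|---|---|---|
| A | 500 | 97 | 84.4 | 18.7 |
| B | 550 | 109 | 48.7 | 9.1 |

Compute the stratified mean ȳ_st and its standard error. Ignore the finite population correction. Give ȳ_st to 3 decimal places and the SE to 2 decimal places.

ȳ_st = Σ W_h ȳ_h = (500·84.4 + 550·48.7)/1050 = 65.70000
V̂(ȳ_st) = Σ W_h² s_h²/n_h, with W_h = N_h/N and N = 1050:
  stratum A: (500/1050)²·18.7²/97 = 0.817472
  stratum B: (550/1050)²·9.1²/109 = 0.208451
V̂(ȳ_st) = 1.02592
SE(ȳ_st) = √1.02592 = 1.01288

ȳ_st ≈ 65.700, SE ≈ 1.01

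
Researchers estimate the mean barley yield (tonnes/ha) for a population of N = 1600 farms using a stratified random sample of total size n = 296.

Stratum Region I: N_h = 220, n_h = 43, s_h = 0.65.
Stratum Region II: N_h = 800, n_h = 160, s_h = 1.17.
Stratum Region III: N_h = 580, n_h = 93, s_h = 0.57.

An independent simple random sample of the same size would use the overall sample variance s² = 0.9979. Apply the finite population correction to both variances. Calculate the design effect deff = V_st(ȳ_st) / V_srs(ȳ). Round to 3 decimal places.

V̂(ȳ_st) = Σ W_h² (1 − n_h/N_h) s_h²/n_h, with W_h = N_h/N and N = 1600:
  stratum Region I: (220/1600)²·(1 − 43/220)·0.65²/43 = 0.000149456
  stratum Region II: (800/1600)²·(1 − 160/800)·1.17²/160 = 0.00171112
  stratum Region III: (580/1600)²·(1 − 93/580)·0.57²/93 = 0.000385464
V_st = 0.00224605
V_srs = (1 − 296/1600)·0.9979/296 = 0.0027476
deff = V_st / V_srs = 0.00224605/0.0027476 = 0.8175

deff ≈ 0.817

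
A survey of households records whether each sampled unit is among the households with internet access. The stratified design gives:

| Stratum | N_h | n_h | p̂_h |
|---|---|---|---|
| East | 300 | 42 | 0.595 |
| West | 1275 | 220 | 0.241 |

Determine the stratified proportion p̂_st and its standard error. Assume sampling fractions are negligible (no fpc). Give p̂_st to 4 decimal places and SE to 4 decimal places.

N = 1575; stratum weights W_h = N_h/N.
p̂_st = Σ W_h p̂_h = (300·0.595 + 1275·0.241)/1575 = 0.30843
V̂(p̂_st) = Σ W_h² p̂_h(1−p̂_h)/(n_h−1):
  stratum East: (300/1575)²·0.595·0.405/41 = 0.00021324
  stratum West: (1275/1575)²·0.241·0.759/219 = 0.000547361
V̂(p̂_st) = 0.000760602; SE = √V̂ = 0.027579

p̂_st ≈ 0.3084, SE ≈ 0.0276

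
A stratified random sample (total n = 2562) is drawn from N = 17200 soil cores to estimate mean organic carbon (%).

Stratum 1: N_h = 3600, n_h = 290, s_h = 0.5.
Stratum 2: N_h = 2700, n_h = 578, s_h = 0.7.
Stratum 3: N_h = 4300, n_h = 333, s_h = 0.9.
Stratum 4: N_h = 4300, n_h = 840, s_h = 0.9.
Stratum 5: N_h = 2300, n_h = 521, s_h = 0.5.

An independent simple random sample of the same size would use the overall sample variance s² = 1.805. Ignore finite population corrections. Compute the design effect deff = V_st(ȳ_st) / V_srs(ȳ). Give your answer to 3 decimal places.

V̂(ȳ_st) = Σ W_h² s_h²/n_h, with W_h = N_h/N and N = 17200:
  stratum 1: (3600/17200)²·0.5²/290 = 3.77651e-05
  stratum 2: (2700/17200)²·0.7²/578 = 2.089e-05
  stratum 3: (4300/17200)²·0.9²/333 = 0.000152027
  stratum 4: (4300/17200)²·0.9²/840 = 6.02679e-05
  stratum 5: (2300/17200)²·0.5²/521 = 8.58027e-06
V_st = 0.00027953
V_srs = s²/n = 1.805/2562 = 0.000704528
deff = V_st / V_srs = 0.00027953/0.000704528 = 0.3968

deff ≈ 0.397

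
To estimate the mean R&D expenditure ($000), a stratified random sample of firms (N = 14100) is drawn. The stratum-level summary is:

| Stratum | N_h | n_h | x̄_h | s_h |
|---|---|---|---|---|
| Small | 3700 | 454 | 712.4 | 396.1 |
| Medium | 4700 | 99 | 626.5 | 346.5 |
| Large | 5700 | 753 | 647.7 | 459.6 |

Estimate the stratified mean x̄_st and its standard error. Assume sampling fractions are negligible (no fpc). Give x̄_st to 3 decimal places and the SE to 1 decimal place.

x̄_st = Σ W_h x̄_h = (3700·712.4 + 4700·626.5 + 5700·647.7)/14100 = 657.61135
V̂(x̄_st) = Σ W_h² s_h²/n_h, with W_h = N_h/N and N = 14100:
  stratum Small: (3700/14100)²·396.1²/454 = 23.7968
  stratum Medium: (4700/14100)²·346.5²/99 = 134.75
  stratum Large: (5700/14100)²·459.6²/753 = 45.8434
V̂(x̄_st) = 204.39
SE(x̄_st) = √204.39 = 14.2965

x̄_st ≈ 657.611, SE ≈ 14.3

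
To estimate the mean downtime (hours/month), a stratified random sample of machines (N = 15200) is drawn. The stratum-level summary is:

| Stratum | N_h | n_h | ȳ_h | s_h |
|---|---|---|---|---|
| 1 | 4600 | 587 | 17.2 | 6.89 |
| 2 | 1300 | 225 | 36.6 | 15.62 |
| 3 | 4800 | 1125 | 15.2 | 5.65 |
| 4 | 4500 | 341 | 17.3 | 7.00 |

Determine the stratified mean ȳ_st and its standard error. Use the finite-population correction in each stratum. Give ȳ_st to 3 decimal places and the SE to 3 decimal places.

ȳ_st = Σ W_h ȳ_h = (4600·17.2 + 1300·36.6 + 4800·15.2 + 4500·17.3)/15200 = 18.25724
V̂(ȳ_st) = Σ W_h² (1 − n_h/N_h) s_h²/n_h, with W_h = N_h/N and N = 15200:
  stratum 1: (4600/15200)²·(1 − 587/4600)·6.89²/587 = 0.0064616
  stratum 2: (1300/15200)²·(1 − 225/1300)·15.62²/225 = 0.0065591
  stratum 3: (4800/15200)²·(1 − 1125/4800)·5.65²/1125 = 0.00216649
  stratum 4: (4500/15200)²·(1 − 341/4500)·7.00²/341 = 0.0116401
V̂(ȳ_st) = 0.0268273
SE(ȳ_st) = √0.0268273 = 0.16379

ȳ_st ≈ 18.257, SE ≈ 0.164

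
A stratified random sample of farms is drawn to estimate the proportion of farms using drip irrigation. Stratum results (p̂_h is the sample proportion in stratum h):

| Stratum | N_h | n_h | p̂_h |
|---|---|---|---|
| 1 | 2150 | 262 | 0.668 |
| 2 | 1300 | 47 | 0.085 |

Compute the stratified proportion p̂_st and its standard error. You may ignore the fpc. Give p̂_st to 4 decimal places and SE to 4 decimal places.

N = 3450; stratum weights W_h = N_h/N.
p̂_st = Σ W_h p̂_h = (2150·0.668 + 1300·0.085)/3450 = 0.44832
V̂(p̂_st) = Σ W_h² p̂_h(1−p̂_h)/(n_h−1):
  stratum 1: (2150/3450)²·0.668·0.332/261 = 0.000329999
  stratum 2: (1300/3450)²·0.085·0.915/46 = 0.000240066
V̂(p̂_st) = 0.000570065; SE = √V̂ = 0.023876

p̂_st ≈ 0.4483, SE ≈ 0.0239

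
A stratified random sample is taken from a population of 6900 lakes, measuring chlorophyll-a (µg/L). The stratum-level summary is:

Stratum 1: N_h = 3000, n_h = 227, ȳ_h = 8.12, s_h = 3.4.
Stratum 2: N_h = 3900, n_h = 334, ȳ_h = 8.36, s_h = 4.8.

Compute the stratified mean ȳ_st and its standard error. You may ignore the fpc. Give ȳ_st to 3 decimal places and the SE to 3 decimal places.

ȳ_st = Σ W_h ȳ_h = (3000·8.12 + 3900·8.36)/6900 = 8.25565
V̂(ȳ_st) = Σ W_h² s_h²/n_h, with W_h = N_h/N and N = 6900:
  stratum 1: (3000/6900)²·3.4²/227 = 0.00962667
  stratum 2: (3900/6900)²·4.8²/334 = 0.0220377
V̂(ȳ_st) = 0.0316644
SE(ȳ_st) = √0.0316644 = 0.177945

ȳ_st ≈ 8.256, SE ≈ 0.178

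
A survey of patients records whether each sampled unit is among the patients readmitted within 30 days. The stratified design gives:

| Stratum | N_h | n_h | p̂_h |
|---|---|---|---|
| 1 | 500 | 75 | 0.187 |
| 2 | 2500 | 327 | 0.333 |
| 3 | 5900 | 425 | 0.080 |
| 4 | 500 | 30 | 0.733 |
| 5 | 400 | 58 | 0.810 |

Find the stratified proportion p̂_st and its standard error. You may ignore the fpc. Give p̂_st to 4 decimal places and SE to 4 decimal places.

N = 9800; stratum weights W_h = N_h/N.
p̂_st = Σ W_h p̂_h = (500·0.187 + 2500·0.333 + 5900·0.080 + 500·0.733 + 400·0.810)/9800 = 0.21311
V̂(p̂_st) = Σ W_h² p̂_h(1−p̂_h)/(n_h−1):
  stratum 1: (500/9800)²·0.187·0.813/74 = 5.34796e-06
  stratum 2: (2500/9800)²·0.333·0.667/326 = 4.43384e-05
  stratum 3: (5900/9800)²·0.080·0.920/424 = 6.29164e-05
  stratum 4: (500/9800)²·0.733·0.267/29 = 1.75673e-05
  stratum 5: (400/9800)²·0.810·0.190/57 = 4.49813e-06
V̂(p̂_st) = 0.000134668; SE = √V̂ = 0.0116047

p̂_st ≈ 0.2131, SE ≈ 0.0116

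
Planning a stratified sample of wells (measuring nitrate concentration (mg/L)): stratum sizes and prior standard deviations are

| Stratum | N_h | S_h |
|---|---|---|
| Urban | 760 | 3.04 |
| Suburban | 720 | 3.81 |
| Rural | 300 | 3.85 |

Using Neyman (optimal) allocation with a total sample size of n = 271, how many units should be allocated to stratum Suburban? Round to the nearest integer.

Neyman allocation: n_h = n · N_h S_h / Σ N_i S_i, with n = 271.
  stratum Urban: N_h·S_h = 760·3.04 = 2310.40
  stratum Suburban: N_h·S_h = 720·3.81 = 2743.20
  stratum Rural: N_h·S_h = 300·3.85 = 1155.00
Σ N_h S_h = 6208.60
n for stratum Suburban = 271·2743.20/6208.60 = 119.738 → 120

120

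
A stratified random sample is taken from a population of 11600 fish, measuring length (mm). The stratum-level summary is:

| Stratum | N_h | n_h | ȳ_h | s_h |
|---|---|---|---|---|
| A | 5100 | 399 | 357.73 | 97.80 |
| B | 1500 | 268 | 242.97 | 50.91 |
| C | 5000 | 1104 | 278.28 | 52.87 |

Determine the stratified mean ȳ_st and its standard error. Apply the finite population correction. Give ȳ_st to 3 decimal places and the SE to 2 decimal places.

ȳ_st = Σ W_h ȳ_h = (5100·357.73 + 1500·242.97 + 5000·278.28)/11600 = 308.64466
V̂(ȳ_st) = Σ W_h² (1 − n_h/N_h) s_h²/n_h, with W_h = N_h/N and N = 11600:
  stratum A: (5100/11600)²·(1 − 399/5100)·97.80²/399 = 4.27119
  stratum B: (1500/11600)²·(1 − 268/1500)·50.91²/268 = 0.132818
  stratum C: (5000/11600)²·(1 − 1104/5000)·52.87²/1104 = 0.366541
V̂(ȳ_st) = 4.77055
SE(ȳ_st) = √4.77055 = 2.18416

ȳ_st ≈ 308.645, SE ≈ 2.18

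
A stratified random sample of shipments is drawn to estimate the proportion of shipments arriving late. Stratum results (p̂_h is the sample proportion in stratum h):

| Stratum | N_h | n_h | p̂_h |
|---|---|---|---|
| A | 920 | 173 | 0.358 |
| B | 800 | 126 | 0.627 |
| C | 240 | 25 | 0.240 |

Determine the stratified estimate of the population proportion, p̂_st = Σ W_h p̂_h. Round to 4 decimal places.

p̂_st ≈ 0.4533

N = 1960; stratum weights W_h = N_h/N.
p̂_st = Σ W_h p̂_h = (920·0.358 + 800·0.627 + 240·0.240)/1960 = 0.45335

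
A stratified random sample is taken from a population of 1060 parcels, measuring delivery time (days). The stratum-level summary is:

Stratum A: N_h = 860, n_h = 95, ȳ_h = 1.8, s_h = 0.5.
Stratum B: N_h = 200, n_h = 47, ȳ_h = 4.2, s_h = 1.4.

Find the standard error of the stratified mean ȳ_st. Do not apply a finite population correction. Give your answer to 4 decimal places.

SE(ȳ_st) ≈ 0.0567

V̂(ȳ_st) = Σ W_h² s_h²/n_h, with W_h = N_h/N and N = 1060:
  stratum A: (860/1060)²·0.5²/95 = 0.00173221
  stratum B: (200/1060)²·1.4²/47 = 0.00148459
V̂(ȳ_st) = 0.0032168
SE(ȳ_st) = √0.0032168 = 0.0567169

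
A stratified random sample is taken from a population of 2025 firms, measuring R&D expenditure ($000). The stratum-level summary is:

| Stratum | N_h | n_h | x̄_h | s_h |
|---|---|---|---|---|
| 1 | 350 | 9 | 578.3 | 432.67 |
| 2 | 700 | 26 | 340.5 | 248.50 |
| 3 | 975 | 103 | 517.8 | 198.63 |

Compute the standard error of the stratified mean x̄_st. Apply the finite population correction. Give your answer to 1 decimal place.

SE(x̄_st) ≈ 31.0

V̂(x̄_st) = Σ W_h² (1 − n_h/N_h) s_h²/n_h, with W_h = N_h/N and N = 2025:
  stratum 1: (350/2025)²·(1 − 9/350)·432.67²/9 = 605.401
  stratum 2: (700/2025)²·(1 − 26/700)·248.50²/26 = 273.267
  stratum 3: (975/2025)²·(1 − 103/975)·198.63²/103 = 79.4188
V̂(x̄_st) = 958.087
SE(x̄_st) = √958.087 = 30.953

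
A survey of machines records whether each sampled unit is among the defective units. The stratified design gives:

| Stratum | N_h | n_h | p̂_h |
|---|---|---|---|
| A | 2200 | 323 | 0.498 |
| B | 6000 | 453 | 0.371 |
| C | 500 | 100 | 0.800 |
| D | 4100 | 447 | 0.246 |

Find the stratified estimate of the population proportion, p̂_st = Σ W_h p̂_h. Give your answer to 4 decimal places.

N = 12800; stratum weights W_h = N_h/N.
p̂_st = Σ W_h p̂_h = (2200·0.498 + 6000·0.371 + 500·0.800 + 4100·0.246)/12800 = 0.36955

p̂_st ≈ 0.3695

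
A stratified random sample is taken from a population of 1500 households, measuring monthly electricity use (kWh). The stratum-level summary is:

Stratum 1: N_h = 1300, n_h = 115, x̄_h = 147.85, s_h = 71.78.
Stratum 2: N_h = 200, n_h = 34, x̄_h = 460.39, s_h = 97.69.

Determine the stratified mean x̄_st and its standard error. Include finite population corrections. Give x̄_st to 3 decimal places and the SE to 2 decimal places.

x̄_st = Σ W_h x̄_h = (1300·147.85 + 200·460.39)/1500 = 189.52200
V̂(x̄_st) = Σ W_h² (1 − n_h/N_h) s_h²/n_h, with W_h = N_h/N and N = 1500:
  stratum 1: (1300/1500)²·(1 − 115/1300)·71.78²/115 = 30.6753
  stratum 2: (200/1500)²·(1 − 34/200)·97.69²/34 = 4.14168
V̂(x̄_st) = 34.8169
SE(x̄_st) = √34.8169 = 5.90059

x̄_st ≈ 189.522, SE ≈ 5.90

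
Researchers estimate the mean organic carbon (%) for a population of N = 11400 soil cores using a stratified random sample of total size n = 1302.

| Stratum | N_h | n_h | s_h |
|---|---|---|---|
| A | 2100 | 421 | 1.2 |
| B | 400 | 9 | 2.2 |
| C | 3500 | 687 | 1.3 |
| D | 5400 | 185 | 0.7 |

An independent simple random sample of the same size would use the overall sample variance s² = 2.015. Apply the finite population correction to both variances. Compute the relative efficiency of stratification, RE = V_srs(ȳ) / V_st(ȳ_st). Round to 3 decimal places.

RE ≈ 0.914

V̂(ȳ_st) = Σ W_h² (1 − n_h/N_h) s_h²/n_h, with W_h = N_h/N and N = 11400:
  stratum A: (2100/11400)²·(1 − 421/2100)·1.2²/421 = 9.27984e-05
  stratum B: (400/11400)²·(1 − 9/400)·2.2²/9 = 0.000647187
  stratum C: (3500/11400)²·(1 − 687/3500)·1.3²/687 = 0.000186362
  stratum D: (5400/11400)²·(1 − 185/5400)·0.7²/185 = 0.000573935
V_st = 0.00150028
V_srs = (1 − 1302/11400)·2.015/1302 = 0.00137086
Relative efficiency = V_srs / V_st = 0.00137086/0.00150028 = 0.9137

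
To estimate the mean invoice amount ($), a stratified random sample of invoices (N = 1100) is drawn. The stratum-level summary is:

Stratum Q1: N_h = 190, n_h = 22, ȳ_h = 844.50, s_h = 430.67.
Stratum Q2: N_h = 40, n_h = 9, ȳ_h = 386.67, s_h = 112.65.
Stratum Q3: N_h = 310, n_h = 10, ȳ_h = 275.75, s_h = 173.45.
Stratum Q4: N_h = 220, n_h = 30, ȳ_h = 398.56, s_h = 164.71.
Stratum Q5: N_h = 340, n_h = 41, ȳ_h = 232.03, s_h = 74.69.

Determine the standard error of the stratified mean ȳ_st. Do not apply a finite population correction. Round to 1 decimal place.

V̂(ȳ_st) = Σ W_h² s_h²/n_h, with W_h = N_h/N and N = 1100:
  stratum Q1: (190/1100)²·430.67²/22 = 251.529
  stratum Q2: (40/1100)²·112.65²/9 = 1.86447
  stratum Q3: (310/1100)²·173.45²/10 = 238.939
  stratum Q4: (220/1100)²·164.71²/30 = 36.1725
  stratum Q5: (340/1100)²·74.69²/41 = 12.9991
V̂(ȳ_st) = 541.504
SE(ȳ_st) = √541.504 = 23.2702

SE(ȳ_st) ≈ 23.3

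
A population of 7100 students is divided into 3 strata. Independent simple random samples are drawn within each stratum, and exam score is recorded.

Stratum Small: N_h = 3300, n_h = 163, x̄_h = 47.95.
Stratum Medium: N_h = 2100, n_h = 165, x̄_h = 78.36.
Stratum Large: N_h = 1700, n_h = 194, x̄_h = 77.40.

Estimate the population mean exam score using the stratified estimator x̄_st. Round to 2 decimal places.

N = Σ N_h = 7100. Stratum weights W_h = N_h/N.
x̄_st = (3300·47.95 + 2100·78.36 + 1700·77.40) / 7100 = 63.9959

x̄_st ≈ 64.00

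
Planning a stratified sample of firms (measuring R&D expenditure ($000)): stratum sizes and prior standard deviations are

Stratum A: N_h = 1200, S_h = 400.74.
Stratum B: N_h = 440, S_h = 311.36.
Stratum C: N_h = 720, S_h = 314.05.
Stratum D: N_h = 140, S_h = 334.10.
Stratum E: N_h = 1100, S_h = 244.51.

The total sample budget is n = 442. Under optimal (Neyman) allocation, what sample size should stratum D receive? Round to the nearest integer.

18

Neyman allocation: n_h = n · N_h S_h / Σ N_i S_i, with n = 442.
  stratum A: N_h·S_h = 1200·400.74 = 480888.00
  stratum B: N_h·S_h = 440·311.36 = 136998.40
  stratum C: N_h·S_h = 720·314.05 = 226116.00
  stratum D: N_h·S_h = 140·334.10 = 46774.00
  stratum E: N_h·S_h = 1100·244.51 = 268961.00
Σ N_h S_h = 1159737.40
n for stratum D = 442·46774.00/1159737.40 = 17.827 → 18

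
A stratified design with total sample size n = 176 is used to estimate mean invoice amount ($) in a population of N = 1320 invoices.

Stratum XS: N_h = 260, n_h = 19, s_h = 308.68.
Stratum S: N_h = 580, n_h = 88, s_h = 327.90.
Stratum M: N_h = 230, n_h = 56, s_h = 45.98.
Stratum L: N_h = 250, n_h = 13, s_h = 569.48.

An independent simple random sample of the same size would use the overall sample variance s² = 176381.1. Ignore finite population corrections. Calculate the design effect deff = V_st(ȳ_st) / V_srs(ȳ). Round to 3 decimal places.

deff ≈ 1.324

V̂(ȳ_st) = Σ W_h² s_h²/n_h, with W_h = N_h/N and N = 1320:
  stratum XS: (260/1320)²·308.68²/19 = 194.564
  stratum S: (580/1320)²·327.90²/88 = 235.889
  stratum M: (230/1320)²·45.98²/56 = 1.14619
  stratum L: (250/1320)²·569.48²/13 = 894.841
V_st = 1326.44
V_srs = s²/n = 176381.1/176 = 1002.17
deff = V_st / V_srs = 1326.44/1002.17 = 1.3236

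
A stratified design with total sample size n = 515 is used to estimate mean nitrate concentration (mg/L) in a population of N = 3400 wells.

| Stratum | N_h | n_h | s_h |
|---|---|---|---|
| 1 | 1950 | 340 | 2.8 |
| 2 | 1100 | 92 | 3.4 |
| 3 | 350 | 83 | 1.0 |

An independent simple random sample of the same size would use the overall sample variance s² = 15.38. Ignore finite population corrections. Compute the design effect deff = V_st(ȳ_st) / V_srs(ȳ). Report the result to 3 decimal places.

V̂(ȳ_st) = Σ W_h² s_h²/n_h, with W_h = N_h/N and N = 3400:
  stratum 1: (1950/3400)²·2.8²/340 = 0.00758488
  stratum 2: (1100/3400)²·3.4²/92 = 0.0131522
  stratum 3: (350/3400)²·1.0²/83 = 0.000127673
V_st = 0.0208647
V_srs = s²/n = 15.38/515 = 0.0298641
deff = V_st / V_srs = 0.0208647/0.0298641 = 0.6987

deff ≈ 0.699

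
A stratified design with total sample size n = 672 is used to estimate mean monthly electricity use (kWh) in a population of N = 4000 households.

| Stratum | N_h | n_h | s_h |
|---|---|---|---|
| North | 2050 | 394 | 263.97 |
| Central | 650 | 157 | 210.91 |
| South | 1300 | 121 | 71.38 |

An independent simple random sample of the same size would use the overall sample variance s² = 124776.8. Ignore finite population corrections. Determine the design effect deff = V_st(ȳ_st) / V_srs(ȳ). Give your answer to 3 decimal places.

deff ≈ 0.314

V̂(ȳ_st) = Σ W_h² s_h²/n_h, with W_h = N_h/N and N = 4000:
  stratum North: (2050/4000)²·263.97²/394 = 46.4516
  stratum Central: (650/4000)²·210.91²/157 = 7.48172
  stratum South: (1300/4000)²·71.38²/121 = 4.44769
V_st = 58.381
V_srs = s²/n = 124776.8/672 = 185.68
deff = V_st / V_srs = 58.381/185.68 = 0.3144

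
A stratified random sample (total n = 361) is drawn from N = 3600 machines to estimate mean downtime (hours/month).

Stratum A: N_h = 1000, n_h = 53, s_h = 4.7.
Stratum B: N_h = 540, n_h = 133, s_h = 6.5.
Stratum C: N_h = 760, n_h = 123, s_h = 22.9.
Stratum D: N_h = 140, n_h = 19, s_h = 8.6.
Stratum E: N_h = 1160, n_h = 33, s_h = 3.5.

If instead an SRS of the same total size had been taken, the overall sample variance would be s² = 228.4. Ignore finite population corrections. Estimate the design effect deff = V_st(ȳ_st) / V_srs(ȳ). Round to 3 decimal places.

V̂(ȳ_st) = Σ W_h² s_h²/n_h, with W_h = N_h/N and N = 3600:
  stratum A: (1000/3600)²·4.7²/53 = 0.0321599
  stratum B: (540/3600)²·6.5²/133 = 0.00714756
  stratum C: (760/3600)²·22.9²/123 = 0.190015
  stratum D: (140/3600)²·8.6²/19 = 0.005887
  stratum E: (1160/3600)²·3.5²/33 = 0.0385419
V_st = 0.273751
V_srs = s²/n = 228.4/361 = 0.632687
deff = V_st / V_srs = 0.273751/0.632687 = 0.4327

deff ≈ 0.433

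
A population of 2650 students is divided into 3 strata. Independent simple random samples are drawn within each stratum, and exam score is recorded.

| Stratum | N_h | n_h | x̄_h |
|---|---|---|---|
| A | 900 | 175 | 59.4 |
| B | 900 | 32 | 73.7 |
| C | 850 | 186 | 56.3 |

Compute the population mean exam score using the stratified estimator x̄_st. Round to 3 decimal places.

x̄_st ≈ 63.262

N = Σ N_h = 2650. Stratum weights W_h = N_h/N.
x̄_st = (900·59.4 + 900·73.7 + 850·56.3) / 2650 = 63.26226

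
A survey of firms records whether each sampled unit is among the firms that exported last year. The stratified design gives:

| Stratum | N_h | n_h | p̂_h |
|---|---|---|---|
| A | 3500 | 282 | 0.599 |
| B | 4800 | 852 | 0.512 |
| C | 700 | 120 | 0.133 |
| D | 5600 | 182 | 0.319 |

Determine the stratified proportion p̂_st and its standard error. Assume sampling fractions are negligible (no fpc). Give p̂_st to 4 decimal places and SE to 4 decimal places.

N = 14600; stratum weights W_h = N_h/N.
p̂_st = Σ W_h p̂_h = (3500·0.599 + 4800·0.512 + 700·0.133 + 5600·0.319)/14600 = 0.44066
V̂(p̂_st) = Σ W_h² p̂_h(1−p̂_h)/(n_h−1):
  stratum A: (3500/14600)²·0.599·0.401/281 = 4.91242e-05
  stratum B: (4800/14600)²·0.512·0.488/851 = 3.17349e-05
  stratum C: (700/14600)²·0.133·0.867/119 = 2.22748e-06
  stratum D: (5600/14600)²·0.319·0.681/181 = 0.000176575
V̂(p̂_st) = 0.000259662; SE = √V̂ = 0.016114

p̂_st ≈ 0.4407, SE ≈ 0.0161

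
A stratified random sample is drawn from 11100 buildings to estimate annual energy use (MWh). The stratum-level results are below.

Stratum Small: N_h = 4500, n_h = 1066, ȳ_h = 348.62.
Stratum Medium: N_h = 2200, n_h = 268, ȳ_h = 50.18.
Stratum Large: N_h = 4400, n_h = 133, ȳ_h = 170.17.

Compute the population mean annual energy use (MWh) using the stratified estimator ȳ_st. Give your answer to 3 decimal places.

N = Σ N_h = 11100. Stratum weights W_h = N_h/N.
ȳ_st = (4500·348.62 + 2200·50.18 + 4400·170.17) / 11100 = 218.73279

ȳ_st ≈ 218.733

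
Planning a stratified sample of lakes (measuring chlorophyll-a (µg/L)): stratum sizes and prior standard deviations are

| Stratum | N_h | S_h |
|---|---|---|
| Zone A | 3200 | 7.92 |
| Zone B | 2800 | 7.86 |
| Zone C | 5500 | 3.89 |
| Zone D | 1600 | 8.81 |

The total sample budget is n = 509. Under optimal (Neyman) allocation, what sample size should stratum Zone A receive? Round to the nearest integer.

Neyman allocation: n_h = n · N_h S_h / Σ N_i S_i, with n = 509.
  stratum Zone A: N_h·S_h = 3200·7.92 = 25344.00
  stratum Zone B: N_h·S_h = 2800·7.86 = 22008.00
  stratum Zone C: N_h·S_h = 5500·3.89 = 21395.00
  stratum Zone D: N_h·S_h = 1600·8.81 = 14096.00
Σ N_h S_h = 82843.00
n for stratum Zone A = 509·25344.00/82843.00 = 155.717 → 156

156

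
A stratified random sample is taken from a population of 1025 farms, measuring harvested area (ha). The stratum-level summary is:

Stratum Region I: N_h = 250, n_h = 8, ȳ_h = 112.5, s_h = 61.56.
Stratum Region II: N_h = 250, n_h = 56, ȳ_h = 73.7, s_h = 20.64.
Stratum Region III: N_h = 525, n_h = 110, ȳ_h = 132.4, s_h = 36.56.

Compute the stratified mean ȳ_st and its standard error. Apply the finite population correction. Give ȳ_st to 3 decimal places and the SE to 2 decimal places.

ȳ_st ≈ 113.229, SE ≈ 5.49

ȳ_st = Σ W_h ȳ_h = (250·112.5 + 250·73.7 + 525·132.4)/1025 = 113.22927
V̂(ȳ_st) = Σ W_h² (1 − n_h/N_h) s_h²/n_h, with W_h = N_h/N and N = 1025:
  stratum Region I: (250/1025)²·(1 − 8/250)·61.56²/8 = 27.2781
  stratum Region II: (250/1025)²·(1 − 56/250)·20.64²/56 = 0.351176
  stratum Region III: (525/1025)²·(1 − 110/525)·36.56²/110 = 2.51988
V̂(ȳ_st) = 30.1492
SE(ȳ_st) = √30.1492 = 5.49083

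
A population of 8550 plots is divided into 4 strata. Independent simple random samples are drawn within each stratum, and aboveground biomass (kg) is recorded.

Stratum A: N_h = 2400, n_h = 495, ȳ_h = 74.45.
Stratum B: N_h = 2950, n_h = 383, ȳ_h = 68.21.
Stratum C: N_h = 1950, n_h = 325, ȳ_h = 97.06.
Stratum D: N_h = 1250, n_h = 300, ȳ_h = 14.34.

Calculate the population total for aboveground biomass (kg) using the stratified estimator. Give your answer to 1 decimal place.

τ̂_st ≈ 587091.5

τ̂_st = Σ N_h ȳ_h = 2400·74.45 + 2950·68.21 + 1950·97.06 + 1250·14.34 = 587091.5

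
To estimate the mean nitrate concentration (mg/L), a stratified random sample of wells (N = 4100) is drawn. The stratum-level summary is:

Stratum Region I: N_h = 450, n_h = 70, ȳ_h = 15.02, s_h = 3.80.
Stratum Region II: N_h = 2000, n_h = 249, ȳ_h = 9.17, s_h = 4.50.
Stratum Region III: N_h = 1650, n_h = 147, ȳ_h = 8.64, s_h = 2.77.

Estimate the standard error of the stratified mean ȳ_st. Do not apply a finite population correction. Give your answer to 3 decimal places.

SE(ȳ_st) ≈ 0.174

V̂(ȳ_st) = Σ W_h² s_h²/n_h, with W_h = N_h/N and N = 4100:
  stratum Region I: (450/4100)²·3.80²/70 = 0.002485
  stratum Region II: (2000/4100)²·4.50²/249 = 0.0193516
  stratum Region III: (1650/4100)²·2.77²/147 = 0.00845361
V̂(ȳ_st) = 0.0302903
SE(ȳ_st) = √0.0302903 = 0.174041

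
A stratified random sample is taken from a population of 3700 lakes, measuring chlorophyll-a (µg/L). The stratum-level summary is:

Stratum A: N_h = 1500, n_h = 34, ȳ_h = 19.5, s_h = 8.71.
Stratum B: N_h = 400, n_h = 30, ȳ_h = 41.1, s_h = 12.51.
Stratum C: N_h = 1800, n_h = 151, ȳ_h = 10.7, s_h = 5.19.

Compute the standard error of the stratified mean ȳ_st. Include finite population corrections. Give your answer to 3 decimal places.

SE(ȳ_st) ≈ 0.673

V̂(ȳ_st) = Σ W_h² (1 − n_h/N_h) s_h²/n_h, with W_h = N_h/N and N = 3700:
  stratum A: (1500/3700)²·(1 − 34/1500)·8.71²/34 = 0.358409
  stratum B: (400/3700)²·(1 − 30/400)·12.51²/30 = 0.0563964
  stratum C: (1800/3700)²·(1 − 151/1800)·5.19²/151 = 0.0386765
V̂(ȳ_st) = 0.453482
SE(ȳ_st) = √0.453482 = 0.673411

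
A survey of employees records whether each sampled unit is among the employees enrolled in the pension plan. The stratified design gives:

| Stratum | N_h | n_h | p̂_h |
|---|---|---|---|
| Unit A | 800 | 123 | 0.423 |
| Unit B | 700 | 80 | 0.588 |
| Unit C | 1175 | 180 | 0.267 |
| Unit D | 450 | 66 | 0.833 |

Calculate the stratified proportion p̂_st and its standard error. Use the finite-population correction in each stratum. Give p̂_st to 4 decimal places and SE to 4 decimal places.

N = 3125; stratum weights W_h = N_h/N.
p̂_st = Σ W_h p̂_h = (800·0.423 + 700·0.588 + 1175·0.267 + 450·0.833)/3125 = 0.46034
V̂(p̂_st) = Σ W_h² (1 − n_h/N_h) p̂_h(1−p̂_h)/(n_h−1):
  stratum Unit A: (800/3125)²·(1 − 123/800)·0.423·0.577/122 = 0.000110952
  stratum Unit B: (700/3125)²·(1 − 80/700)·0.588·0.412/79 = 0.000136282
  stratum Unit C: (1175/3125)²·(1 − 180/1175)·0.267·0.733/179 = 0.000130895
  stratum Unit D: (450/3125)²·(1 − 66/450)·0.833·0.167/65 = 3.78697e-05
V̂(p̂_st) = 0.000415998; SE = √V̂ = 0.020396

p̂_st ≈ 0.4603, SE ≈ 0.0204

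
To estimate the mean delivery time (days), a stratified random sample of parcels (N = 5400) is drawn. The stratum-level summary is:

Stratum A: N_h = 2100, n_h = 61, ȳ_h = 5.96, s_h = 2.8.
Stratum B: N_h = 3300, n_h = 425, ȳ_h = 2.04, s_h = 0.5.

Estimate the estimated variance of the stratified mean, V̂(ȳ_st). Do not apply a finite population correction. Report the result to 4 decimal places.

V̂(ȳ_st) = Σ W_h² s_h²/n_h, with W_h = N_h/N and N = 5400:
  stratum A: (2100/5400)²·2.8²/61 = 0.0194374
  stratum B: (3300/5400)²·0.5²/425 = 0.00021968
V̂(ȳ_st) = 0.019657

V̂(ȳ_st) ≈ 0.0197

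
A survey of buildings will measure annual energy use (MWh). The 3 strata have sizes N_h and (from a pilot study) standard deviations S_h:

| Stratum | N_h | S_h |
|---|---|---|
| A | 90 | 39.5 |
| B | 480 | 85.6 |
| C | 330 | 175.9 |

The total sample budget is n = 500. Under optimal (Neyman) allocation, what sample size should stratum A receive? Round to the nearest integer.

Neyman allocation: n_h = n · N_h S_h / Σ N_i S_i, with n = 500.
  stratum A: N_h·S_h = 90·39.5 = 3555.00
  stratum B: N_h·S_h = 480·85.6 = 41088.00
  stratum C: N_h·S_h = 330·175.9 = 58047.00
Σ N_h S_h = 102690.00
n for stratum A = 500·3555.00/102690.00 = 17.309 → 17

17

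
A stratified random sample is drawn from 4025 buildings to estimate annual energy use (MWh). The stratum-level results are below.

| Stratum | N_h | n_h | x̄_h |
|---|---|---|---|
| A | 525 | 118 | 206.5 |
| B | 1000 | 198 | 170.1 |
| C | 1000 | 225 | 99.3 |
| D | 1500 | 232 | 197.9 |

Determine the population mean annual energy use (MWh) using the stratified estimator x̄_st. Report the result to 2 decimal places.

x̄_st ≈ 167.62

N = Σ N_h = 4025. Stratum weights W_h = N_h/N.
x̄_st = (525·206.5 + 1000·170.1 + 1000·99.3 + 1500·197.9) / 4025 = 167.6180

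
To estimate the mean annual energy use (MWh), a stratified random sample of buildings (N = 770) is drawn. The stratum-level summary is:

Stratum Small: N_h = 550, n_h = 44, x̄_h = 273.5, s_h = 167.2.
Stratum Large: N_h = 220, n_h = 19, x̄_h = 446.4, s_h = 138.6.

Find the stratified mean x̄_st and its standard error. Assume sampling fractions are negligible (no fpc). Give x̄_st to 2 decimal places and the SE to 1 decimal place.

x̄_st = Σ W_h x̄_h = (550·273.5 + 220·446.4)/770 = 322.90000
V̂(x̄_st) = Σ W_h² s_h²/n_h, with W_h = N_h/N and N = 770:
  stratum Small: (550/770)²·167.2²/44 = 324.163
  stratum Large: (220/770)²·138.6²/19 = 82.5347
V̂(x̄_st) = 406.698
SE(x̄_st) = √406.698 = 20.1668

x̄_st ≈ 322.90, SE ≈ 20.2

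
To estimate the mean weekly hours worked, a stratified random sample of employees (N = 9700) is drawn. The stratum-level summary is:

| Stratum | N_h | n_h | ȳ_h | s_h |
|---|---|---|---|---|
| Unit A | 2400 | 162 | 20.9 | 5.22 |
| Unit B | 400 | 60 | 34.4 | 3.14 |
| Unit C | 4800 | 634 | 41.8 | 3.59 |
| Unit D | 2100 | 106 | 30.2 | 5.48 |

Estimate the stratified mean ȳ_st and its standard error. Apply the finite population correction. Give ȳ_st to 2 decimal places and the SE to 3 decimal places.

ȳ_st ≈ 33.81, SE ≈ 0.164

ȳ_st = Σ W_h ȳ_h = (2400·20.9 + 400·34.4 + 4800·41.8 + 2100·30.2)/9700 = 33.81237
V̂(ȳ_st) = Σ W_h² (1 − n_h/N_h) s_h²/n_h, with W_h = N_h/N and N = 9700:
  stratum Unit A: (2400/9700)²·(1 − 162/2400)·5.22²/162 = 0.00960183
  stratum Unit B: (400/9700)²·(1 − 60/400)·3.14²/60 = 0.000237522
  stratum Unit C: (4800/9700)²·(1 − 634/4800)·3.59²/634 = 0.00432033
  stratum Unit D: (2100/9700)²·(1 − 106/2100)·5.48²/106 = 0.0126083
V̂(ȳ_st) = 0.026768
SE(ȳ_st) = √0.026768 = 0.163609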